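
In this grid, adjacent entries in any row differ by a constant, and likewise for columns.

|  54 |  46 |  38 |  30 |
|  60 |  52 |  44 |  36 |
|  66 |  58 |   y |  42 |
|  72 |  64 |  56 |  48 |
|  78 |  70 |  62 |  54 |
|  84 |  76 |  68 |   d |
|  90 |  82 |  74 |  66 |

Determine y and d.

Along each row the entries change by -8 per step; down each column they change by 6.
Row 3: from 66 at column 1, stepping by -8 to column 3 gives 50.
Row 6: from 84 at column 1, stepping by -8 to column 4 gives 60.

y = 50, d = 60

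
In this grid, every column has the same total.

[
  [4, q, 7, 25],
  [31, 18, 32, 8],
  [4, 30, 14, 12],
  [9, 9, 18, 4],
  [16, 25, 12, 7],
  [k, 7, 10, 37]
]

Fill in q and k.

Column 3 sums to 93 and so does column 4; that's the common total.
In column 2 the known cells total 89, leaving 93 − 89 = 4.
In column 1 the known cells total 64, leaving 93 − 64 = 29.

q = 4, k = 29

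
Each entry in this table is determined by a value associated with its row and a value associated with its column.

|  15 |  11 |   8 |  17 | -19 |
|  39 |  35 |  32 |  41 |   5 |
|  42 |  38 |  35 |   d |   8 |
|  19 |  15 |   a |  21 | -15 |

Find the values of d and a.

d = 44, a = 12

The difference between any two rows is the same in every column — this is an addition table with the headers hidden.
Row 3 minus row 1 is 8 − (-19) = 27, so its entry in column 4 is 17 + 27 = 44.
Row 4 minus row 1 is -15 − (-19) = 4, so its entry in column 3 is 8 + 4 = 12.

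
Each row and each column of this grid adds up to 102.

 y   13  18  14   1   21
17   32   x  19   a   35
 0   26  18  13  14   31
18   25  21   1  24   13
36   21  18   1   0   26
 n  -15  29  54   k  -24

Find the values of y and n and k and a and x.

y = 35, n = -4, k = 62, a = 1, x = -2

The known cells in column 3 total 104, leaving 102 − 104 = -2 for the blank.
The known cells in row 1 total 67, leaving 102 − 67 = 35 for the blank.
The known cells in row 2 total 101, leaving 102 − 101 = 1 for the blank.
The known cells in column 5 total 40, leaving 102 − 40 = 62 for the blank.
The known cells in row 6 total 106, leaving 102 − 106 = -4 for the blank.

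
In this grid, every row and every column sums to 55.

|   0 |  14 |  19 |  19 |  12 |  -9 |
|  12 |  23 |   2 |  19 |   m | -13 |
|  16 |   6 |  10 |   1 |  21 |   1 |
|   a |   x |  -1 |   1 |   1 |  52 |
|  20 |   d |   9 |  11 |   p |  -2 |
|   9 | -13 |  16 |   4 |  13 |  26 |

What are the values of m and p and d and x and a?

The known cells in row 2 total 43, leaving 55 − 43 = 12 for the blank.
The known cells in column 5 total 59, leaving 55 − 59 = -4 for the blank.
The known cells in column 1 total 57, leaving 55 − 57 = -2 for the blank.
The known cells in row 4 total 51, leaving 55 − 51 = 4 for the blank.
The known cells in row 5 total 34, leaving 55 − 34 = 21 for the blank.

m = 12, p = -4, d = 21, x = 4, a = -2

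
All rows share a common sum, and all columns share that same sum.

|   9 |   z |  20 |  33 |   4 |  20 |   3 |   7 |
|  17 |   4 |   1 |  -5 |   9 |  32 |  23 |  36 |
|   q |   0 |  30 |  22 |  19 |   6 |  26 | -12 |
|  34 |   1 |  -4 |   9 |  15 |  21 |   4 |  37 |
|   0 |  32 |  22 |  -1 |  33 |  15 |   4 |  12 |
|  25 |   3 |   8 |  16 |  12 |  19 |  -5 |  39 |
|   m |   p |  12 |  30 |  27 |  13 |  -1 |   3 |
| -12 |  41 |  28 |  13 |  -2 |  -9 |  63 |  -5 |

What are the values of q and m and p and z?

Rows 2 and 4 both sum to 117, so that's the common total.
Row 1: 9 + 20 + 33 + 4 + 20 + 3 + 7 = 96, so its missing entry is 117 − 96 = 21.
Column 2: 21 + 4 + 0 + 1 + 32 + 3 + 41 = 102, so its missing entry is 117 − 102 = 15.
Row 3: 0 + 30 + 22 + 19 + 6 + 26 − 12 = 91, so its missing entry is 117 − 91 = 26.
Row 7: 15 + 12 + 30 + 27 + 13 − 1 + 3 = 99, so its missing entry is 117 − 99 = 18.

q = 26, m = 18, p = 15, z = 21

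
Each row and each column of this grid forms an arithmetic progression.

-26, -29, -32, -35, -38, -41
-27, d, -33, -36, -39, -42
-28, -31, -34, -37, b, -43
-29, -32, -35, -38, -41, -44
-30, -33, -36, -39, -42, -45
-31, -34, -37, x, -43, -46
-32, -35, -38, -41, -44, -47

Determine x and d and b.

x = -40, d = -30, b = -40

Along each row the entries change by -3 per step; down each column they change by -1.
Row 6: from -31 at column 1, stepping by -3 to column 4 gives -40.
Row 2: from -27 at column 1, stepping by -3 to column 2 gives -30.
Row 3: from -28 at column 1, stepping by -3 to column 5 gives -40.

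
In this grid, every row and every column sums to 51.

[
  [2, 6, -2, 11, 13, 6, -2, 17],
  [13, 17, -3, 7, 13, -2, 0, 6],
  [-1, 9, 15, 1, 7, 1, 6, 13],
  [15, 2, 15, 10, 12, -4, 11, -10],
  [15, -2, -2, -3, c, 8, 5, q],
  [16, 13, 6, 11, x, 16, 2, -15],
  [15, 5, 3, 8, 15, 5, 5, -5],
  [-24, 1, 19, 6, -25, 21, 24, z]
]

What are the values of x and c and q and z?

The known cells in row 6 total 49, leaving 51 − 49 = 2 for the blank.
The known cells in column 5 total 37, leaving 51 − 37 = 14 for the blank.
The known cells in row 5 total 35, leaving 51 − 35 = 16 for the blank.
The known cells in row 8 total 22, leaving 51 − 22 = 29 for the blank.

x = 2, c = 14, q = 16, z = 29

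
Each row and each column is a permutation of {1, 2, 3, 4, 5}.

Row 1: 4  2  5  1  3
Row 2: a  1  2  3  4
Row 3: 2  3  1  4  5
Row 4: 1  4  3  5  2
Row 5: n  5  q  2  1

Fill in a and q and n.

a = 5, q = 4, n = 3

At (row 2, col 1): row 2 already has {1, 2, 3, 4}, so the value is 5.
For row 5, column 1: column 1 already has {1, 2, 4, 5}; that leaves 3.
For row 5, column 3: row 5 already has {1, 2, 3, 5}; that leaves 4.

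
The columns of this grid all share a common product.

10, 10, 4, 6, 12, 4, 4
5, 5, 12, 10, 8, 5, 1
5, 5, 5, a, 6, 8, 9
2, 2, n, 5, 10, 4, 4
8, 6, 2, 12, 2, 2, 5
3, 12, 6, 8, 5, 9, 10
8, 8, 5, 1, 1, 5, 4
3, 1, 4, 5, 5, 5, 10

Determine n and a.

Columns 1 and 6 each multiply to 288000, so every column has product 288000.
Column 3: 4×12×5×2×6×5×4 = 57600, so the missing entry is 288000 ÷ 57600 = 5.
Column 4: 6×10×5×12×8×1×5 = 144000, so the missing entry is 288000 ÷ 144000 = 2.

n = 5, a = 2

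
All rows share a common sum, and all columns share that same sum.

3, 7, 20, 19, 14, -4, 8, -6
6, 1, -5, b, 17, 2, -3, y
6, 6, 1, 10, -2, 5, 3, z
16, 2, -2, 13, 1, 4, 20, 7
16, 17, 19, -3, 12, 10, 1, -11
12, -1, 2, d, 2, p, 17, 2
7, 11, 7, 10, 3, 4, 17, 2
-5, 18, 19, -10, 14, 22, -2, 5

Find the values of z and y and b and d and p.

z = 32, y = 30, b = 13, d = 9, p = 18

Rows 1 and 4 both sum to 61, so that's the common total.
Column 6 has -4 + 2 + 5 + 4 + 10 + 4 + 22 = 43; the blank must be 61 − 43 = 18.
Row 3 has 6 + 6 + 1 + 10 − 2 + 5 + 3 = 29; the blank must be 61 − 29 = 32.
Column 8 has -6 + 32 + 7 − 11 + 2 + 2 + 5 = 31; the blank must be 61 − 31 = 30.
Row 6 has 12 − 1 + 2 + 2 + 18 + 17 + 2 = 52; the blank must be 61 − 52 = 9.
Row 2 has 6 + 1 − 5 + 17 + 2 − 3 + 30 = 48; the blank must be 61 − 48 = 13.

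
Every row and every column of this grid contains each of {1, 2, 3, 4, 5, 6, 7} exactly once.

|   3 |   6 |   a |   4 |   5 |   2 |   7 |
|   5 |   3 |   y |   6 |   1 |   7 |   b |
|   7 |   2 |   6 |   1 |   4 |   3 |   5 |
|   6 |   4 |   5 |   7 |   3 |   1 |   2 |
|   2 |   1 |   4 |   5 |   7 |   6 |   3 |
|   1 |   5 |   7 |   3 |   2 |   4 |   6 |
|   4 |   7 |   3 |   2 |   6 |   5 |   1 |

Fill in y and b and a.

y = 2, b = 4, a = 1

At (row 2, col 7): column 7 already has {1, 2, 3, 5, 6, 7}, so the value is 4.
Cell (1,3): row 1 already has {2, 3, 4, 5, 6, 7} → 1.
Cell (2,3): row 2 already has {1, 3, 4, 5, 6, 7} → 2.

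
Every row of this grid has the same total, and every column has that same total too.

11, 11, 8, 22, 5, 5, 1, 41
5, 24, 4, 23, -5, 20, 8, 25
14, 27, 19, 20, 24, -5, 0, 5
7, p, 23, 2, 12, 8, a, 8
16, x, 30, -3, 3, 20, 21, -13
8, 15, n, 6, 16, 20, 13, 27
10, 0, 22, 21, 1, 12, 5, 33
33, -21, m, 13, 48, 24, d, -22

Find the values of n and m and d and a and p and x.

n = -1, m = -1, d = 30, a = 26, p = 18, x = 30

Rows 1 and 2 both sum to 104, so that's the common total.
Row 5: 16 + 30 − 3 + 3 + 20 + 21 − 13 = 74, so its missing entry is 104 − 74 = 30.
Column 2: 11 + 24 + 27 + 30 + 15 + 0 − 21 = 86, so its missing entry is 104 − 86 = 18.
Row 4: 7 + 18 + 23 + 2 + 12 + 8 + 8 = 78, so its missing entry is 104 − 78 = 26.
Column 7: 1 + 8 + 0 + 26 + 21 + 13 + 5 = 74, so its missing entry is 104 − 74 = 30.
Row 8: 33 − 21 + 13 + 48 + 24 + 30 − 22 = 105, so its missing entry is 104 − 105 = -1.
Row 6: 8 + 15 + 6 + 16 + 20 + 13 + 27 = 105, so its missing entry is 104 − 105 = -1.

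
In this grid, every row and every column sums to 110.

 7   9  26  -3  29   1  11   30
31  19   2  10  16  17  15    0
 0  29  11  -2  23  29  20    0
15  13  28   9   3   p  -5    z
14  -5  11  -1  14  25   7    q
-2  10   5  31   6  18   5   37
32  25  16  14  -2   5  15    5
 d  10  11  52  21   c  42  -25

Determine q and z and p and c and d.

Column 1: 7 + 31 + 0 + 15 + 14 − 2 + 32 = 97, so its missing entry is 110 − 97 = 13.
Row 8: 13 + 10 + 11 + 52 + 21 + 42 − 25 = 124, so its missing entry is 110 − 124 = -14.
Row 5: 14 − 5 + 11 − 1 + 14 + 25 + 7 = 65, so its missing entry is 110 − 65 = 45.
Column 8: 30 + 0 + 0 + 45 + 37 + 5 − 25 = 92, so its missing entry is 110 − 92 = 18.
Row 4: 15 + 13 + 28 + 9 + 3 − 5 + 18 = 81, so its missing entry is 110 − 81 = 29.

q = 45, z = 18, p = 29, c = -14, d = 13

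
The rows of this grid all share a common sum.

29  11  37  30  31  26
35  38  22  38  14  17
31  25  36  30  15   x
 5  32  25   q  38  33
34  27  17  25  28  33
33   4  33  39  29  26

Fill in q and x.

The complete rows each total 164.
Row 4 is missing 164 − 133 = 31 (since 5 + 32 + 25 + 38 + 33 = 133).
Row 3 is missing 164 − 137 = 27 (since 31 + 25 + 36 + 30 + 15 = 137).

q = 31, x = 27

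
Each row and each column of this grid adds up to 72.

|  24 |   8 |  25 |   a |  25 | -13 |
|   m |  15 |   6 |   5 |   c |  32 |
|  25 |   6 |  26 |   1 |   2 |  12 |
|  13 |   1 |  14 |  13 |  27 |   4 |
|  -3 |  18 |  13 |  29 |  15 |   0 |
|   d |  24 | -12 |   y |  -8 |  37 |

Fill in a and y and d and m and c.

Row 1: 24 + 8 + 25 + 25 − 13 = 69, so its missing entry is 72 − 69 = 3.
Column 5: 25 + 2 + 27 + 15 − 8 = 61, so its missing entry is 72 − 61 = 11.
Row 2: 15 + 6 + 5 + 11 + 32 = 69, so its missing entry is 72 − 69 = 3.
Column 1: 24 + 3 + 25 + 13 − 3 = 62, so its missing entry is 72 − 62 = 10.
Row 6: 10 + 24 − 12 − 8 + 37 = 51, so its missing entry is 72 − 51 = 21.

a = 3, y = 21, d = 10, m = 3, c = 11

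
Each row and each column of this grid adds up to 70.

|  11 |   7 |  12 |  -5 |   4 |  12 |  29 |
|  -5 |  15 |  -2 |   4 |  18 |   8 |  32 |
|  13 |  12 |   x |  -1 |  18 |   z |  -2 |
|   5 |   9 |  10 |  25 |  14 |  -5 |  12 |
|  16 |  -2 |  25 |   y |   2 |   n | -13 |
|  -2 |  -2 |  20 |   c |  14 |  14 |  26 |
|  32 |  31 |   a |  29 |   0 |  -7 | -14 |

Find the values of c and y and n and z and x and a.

The known cells in row 7 total 71, leaving 70 − 71 = -1 for the blank.
The known cells in column 3 total 64, leaving 70 − 64 = 6 for the blank.
The known cells in row 6 total 70, leaving 70 − 70 = 0 for the blank.
The known cells in column 4 total 52, leaving 70 − 52 = 18 for the blank.
The known cells in row 5 total 46, leaving 70 − 46 = 24 for the blank.
The known cells in row 3 total 46, leaving 70 − 46 = 24 for the blank.

c = 0, y = 18, n = 24, z = 24, x = 6, a = -1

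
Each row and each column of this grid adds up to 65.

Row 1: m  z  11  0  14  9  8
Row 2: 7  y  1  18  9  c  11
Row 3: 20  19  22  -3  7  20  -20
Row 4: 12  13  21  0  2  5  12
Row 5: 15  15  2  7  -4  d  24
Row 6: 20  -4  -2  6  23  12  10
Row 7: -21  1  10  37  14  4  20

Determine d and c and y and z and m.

Column 1 has 7 + 20 + 12 + 15 + 20 − 21 = 53; the blank must be 65 − 53 = 12.
Row 1 has 12 + 11 + 0 + 14 + 9 + 8 = 54; the blank must be 65 − 54 = 11.
Column 2 has 11 + 19 + 13 + 15 − 4 + 1 = 55; the blank must be 65 − 55 = 10.
Row 2 has 7 + 10 + 1 + 18 + 9 + 11 = 56; the blank must be 65 − 56 = 9.
Row 5 has 15 + 15 + 2 + 7 − 4 + 24 = 59; the blank must be 65 − 59 = 6.

d = 6, c = 9, y = 10, z = 11, m = 12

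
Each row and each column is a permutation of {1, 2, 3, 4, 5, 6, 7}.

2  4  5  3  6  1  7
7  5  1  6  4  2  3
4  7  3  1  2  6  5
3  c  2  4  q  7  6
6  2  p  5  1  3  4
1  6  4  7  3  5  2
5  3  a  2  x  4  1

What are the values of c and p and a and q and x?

For row 4, column 2: column 2 already has {2, 3, 4, 5, 6, 7}; that leaves 1.
For row 4, column 5: row 4 already has {1, 2, 3, 4, 6, 7}; that leaves 5.
Cell (7,5): column 5 already has {1, 2, 3, 4, 5, 6} → 7.
Cell (7,3): row 7 already has {1, 2, 3, 4, 5, 7} → 6.
Cell (5,3): row 5 already has {1, 2, 3, 4, 5, 6} → 7.

c = 1, p = 7, a = 6, q = 5, x = 7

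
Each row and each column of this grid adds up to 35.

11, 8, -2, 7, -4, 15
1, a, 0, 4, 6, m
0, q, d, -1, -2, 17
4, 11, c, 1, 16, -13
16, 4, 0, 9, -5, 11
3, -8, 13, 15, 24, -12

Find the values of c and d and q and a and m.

Column 6 has 15 + 17 − 13 + 11 − 12 = 18; the blank must be 35 − 18 = 17.
Row 2 has 1 + 0 + 4 + 6 + 17 = 28; the blank must be 35 − 28 = 7.
Column 2 has 8 + 7 + 11 + 4 − 8 = 22; the blank must be 35 − 22 = 13.
Row 3 has 0 + 13 − 1 − 2 + 17 = 27; the blank must be 35 − 27 = 8.
Row 4 has 4 + 11 + 1 + 16 − 13 = 19; the blank must be 35 − 19 = 16.

c = 16, d = 8, q = 13, a = 7, m = 17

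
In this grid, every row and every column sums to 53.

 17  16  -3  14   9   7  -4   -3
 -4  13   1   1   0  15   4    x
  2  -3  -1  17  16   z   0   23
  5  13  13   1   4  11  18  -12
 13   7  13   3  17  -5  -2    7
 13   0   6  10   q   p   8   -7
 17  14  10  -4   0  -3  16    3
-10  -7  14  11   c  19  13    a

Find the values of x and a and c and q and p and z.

The known cells in row 2 total 30, leaving 53 − 30 = 23 for the blank.
The known cells in column 8 total 34, leaving 53 − 34 = 19 for the blank.
The known cells in row 8 total 59, leaving 53 − 59 = -6 for the blank.
The known cells in column 5 total 40, leaving 53 − 40 = 13 for the blank.
The known cells in row 6 total 43, leaving 53 − 43 = 10 for the blank.
The known cells in row 3 total 54, leaving 53 − 54 = -1 for the blank.

x = 23, a = 19, c = -6, q = 13, p = 10, z = -1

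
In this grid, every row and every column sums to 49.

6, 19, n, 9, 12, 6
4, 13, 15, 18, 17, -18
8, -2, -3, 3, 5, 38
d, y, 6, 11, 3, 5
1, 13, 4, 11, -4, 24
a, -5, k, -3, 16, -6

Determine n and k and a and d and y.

n = -3, k = 30, a = 17, d = 13, y = 11

Column 2: 19 + 13 − 2 + 13 − 5 = 38, so its missing entry is 49 − 38 = 11.
Row 4: 11 + 6 + 11 + 3 + 5 = 36, so its missing entry is 49 − 36 = 13.
Row 1: 6 + 19 + 9 + 12 + 6 = 52, so its missing entry is 49 − 52 = -3.
Column 1: 6 + 4 + 8 + 13 + 1 = 32, so its missing entry is 49 − 32 = 17.
Row 6: 17 − 5 − 3 + 16 − 6 = 19, so its missing entry is 49 − 19 = 30.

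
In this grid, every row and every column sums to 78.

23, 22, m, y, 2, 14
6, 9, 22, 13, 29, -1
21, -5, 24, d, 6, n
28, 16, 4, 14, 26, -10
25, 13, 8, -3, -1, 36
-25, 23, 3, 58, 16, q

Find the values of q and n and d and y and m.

q = 3, n = 36, d = -4, y = 0, m = 17

The known cells in row 6 total 75, leaving 78 − 75 = 3 for the blank.
The known cells in column 3 total 61, leaving 78 − 61 = 17 for the blank.
The known cells in row 1 total 78, leaving 78 − 78 = 0 for the blank.
The known cells in column 4 total 82, leaving 78 − 82 = -4 for the blank.
The known cells in row 3 total 42, leaving 78 − 42 = 36 for the blank.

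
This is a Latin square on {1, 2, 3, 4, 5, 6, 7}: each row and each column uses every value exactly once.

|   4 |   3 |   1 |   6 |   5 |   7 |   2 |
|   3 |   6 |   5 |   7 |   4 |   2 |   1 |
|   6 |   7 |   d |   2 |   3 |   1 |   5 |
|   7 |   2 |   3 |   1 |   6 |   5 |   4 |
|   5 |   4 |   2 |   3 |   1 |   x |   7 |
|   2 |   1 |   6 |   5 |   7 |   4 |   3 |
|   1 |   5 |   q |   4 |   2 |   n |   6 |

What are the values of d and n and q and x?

At (row 5, col 6): row 5 already has {1, 2, 3, 4, 5, 7}, so the value is 6.
At (row 7, col 6): column 6 already has {1, 2, 4, 5, 6, 7}, so the value is 3.
Cell (7,3): row 7 already has {1, 2, 3, 4, 5, 6} → 7.
For row 3, column 3: row 3 already has {1, 2, 3, 5, 6, 7}; that leaves 4.

d = 4, n = 3, q = 7, x = 6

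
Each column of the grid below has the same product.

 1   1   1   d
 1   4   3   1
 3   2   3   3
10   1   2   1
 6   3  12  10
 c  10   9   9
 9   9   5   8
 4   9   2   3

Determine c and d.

Columns 2 and 3 each multiply to 19440, so every column has product 19440.
Column 1: 1×1×3×10×6×9×4 = 6480, so the missing entry is 19440 ÷ 6480 = 3.
Column 4: 1×3×1×10×9×8×3 = 6480, so the missing entry is 19440 ÷ 6480 = 3.

c = 3, d = 3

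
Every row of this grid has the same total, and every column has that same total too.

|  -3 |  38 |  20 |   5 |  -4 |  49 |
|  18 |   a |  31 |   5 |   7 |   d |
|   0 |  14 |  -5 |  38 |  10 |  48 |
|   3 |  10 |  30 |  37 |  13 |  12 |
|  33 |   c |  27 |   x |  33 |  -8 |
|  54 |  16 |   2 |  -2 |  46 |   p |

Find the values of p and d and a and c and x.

Rows 1 and 3 both sum to 105, so that's the common total.
The known cells in row 6 total 116, leaving 105 − 116 = -11 for the blank.
The known cells in column 4 total 83, leaving 105 − 83 = 22 for the blank.
The known cells in column 6 total 90, leaving 105 − 90 = 15 for the blank.
The known cells in row 2 total 76, leaving 105 − 76 = 29 for the blank.
The known cells in row 5 total 107, leaving 105 − 107 = -2 for the blank.

p = -11, d = 15, a = 29, c = -2, x = 22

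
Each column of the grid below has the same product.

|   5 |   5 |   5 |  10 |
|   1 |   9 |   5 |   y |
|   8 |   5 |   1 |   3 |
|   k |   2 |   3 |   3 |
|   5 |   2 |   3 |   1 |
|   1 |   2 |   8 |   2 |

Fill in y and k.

Columns 2 and 3 each multiply to 1800, so every column has product 1800.
Column 4: 10×3×3×1×2 = 180, so the missing entry is 1800 ÷ 180 = 10.
Column 1: 5×1×8×5×1 = 200, so the missing entry is 1800 ÷ 200 = 9.

y = 10, k = 9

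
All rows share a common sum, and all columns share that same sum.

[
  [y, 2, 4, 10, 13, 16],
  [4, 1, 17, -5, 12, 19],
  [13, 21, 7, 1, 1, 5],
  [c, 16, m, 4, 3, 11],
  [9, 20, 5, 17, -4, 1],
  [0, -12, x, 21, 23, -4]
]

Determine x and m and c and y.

x = 20, m = -5, c = 19, y = 3

Rows 2 and 3 both sum to 48, so that's the common total.
Row 1 has 2 + 4 + 10 + 13 + 16 = 45; the blank must be 48 − 45 = 3.
Column 1 has 3 + 4 + 13 + 9 + 0 = 29; the blank must be 48 − 29 = 19.
Row 4 has 19 + 16 + 4 + 3 + 11 = 53; the blank must be 48 − 53 = -5.
Row 6 has 0 − 12 + 21 + 23 − 4 = 28; the blank must be 48 − 28 = 20.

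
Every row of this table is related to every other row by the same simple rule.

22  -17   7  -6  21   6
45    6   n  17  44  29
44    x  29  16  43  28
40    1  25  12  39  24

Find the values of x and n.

x = 5, n = 30

The difference between any two rows is the same in every column — this is an addition table with the headers hidden.
Row 3 minus row 1 is 43 − 21 = 22, so its entry in column 2 is -17 + 22 = 5.
Row 2 minus row 1 is 44 − 21 = 23, so its entry in column 3 is 7 + 23 = 30.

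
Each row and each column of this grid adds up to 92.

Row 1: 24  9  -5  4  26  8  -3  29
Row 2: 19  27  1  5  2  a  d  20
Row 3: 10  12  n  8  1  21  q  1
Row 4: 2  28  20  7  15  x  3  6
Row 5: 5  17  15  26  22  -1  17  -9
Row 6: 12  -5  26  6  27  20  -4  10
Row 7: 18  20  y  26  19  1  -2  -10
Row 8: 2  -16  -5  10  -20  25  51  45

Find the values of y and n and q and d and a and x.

y = 20, n = 20, q = 19, d = 11, a = 7, x = 11

Row 7: 18 + 20 + 26 + 19 + 1 − 2 − 10 = 72, so its missing entry is 92 − 72 = 20.
Column 3: -5 + 1 + 20 + 15 + 26 + 20 − 5 = 72, so its missing entry is 92 − 72 = 20.
Row 3: 10 + 12 + 20 + 8 + 1 + 21 + 1 = 73, so its missing entry is 92 − 73 = 19.
Column 7: -3 + 19 + 3 + 17 − 4 − 2 + 51 = 81, so its missing entry is 92 − 81 = 11.
Row 2: 19 + 27 + 1 + 5 + 2 + 11 + 20 = 85, so its missing entry is 92 − 85 = 7.
Row 4: 2 + 28 + 20 + 7 + 15 + 3 + 6 = 81, so its missing entry is 92 − 81 = 11.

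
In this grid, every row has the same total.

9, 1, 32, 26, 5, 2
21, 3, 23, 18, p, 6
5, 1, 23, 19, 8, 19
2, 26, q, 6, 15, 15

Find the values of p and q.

Rows 1 and 3 both add up to 75, so every row sums to 75.
Row 2: 21 + 3 + 23 + 18 + 6 = 71, so the missing entry is 75 − 71 = 4.
Row 4: 2 + 26 + 6 + 15 + 15 = 64, so the missing entry is 75 − 64 = 11.

p = 4, q = 11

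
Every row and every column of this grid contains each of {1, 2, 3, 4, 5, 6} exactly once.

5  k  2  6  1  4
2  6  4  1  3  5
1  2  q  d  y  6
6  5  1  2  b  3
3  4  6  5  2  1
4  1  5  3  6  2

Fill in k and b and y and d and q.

k = 3, b = 4, y = 5, d = 4, q = 3

For row 1, column 2: row 1 already has {1, 2, 4, 5, 6}; that leaves 3.
At (row 4, col 5): row 4 already has {1, 2, 3, 5, 6}, so the value is 4.
For row 3, column 5: column 5 already has {1, 2, 3, 4, 6}; that leaves 5.
Cell (3,4): column 4 already has {1, 2, 3, 5, 6} → 4.
Cell (3,3): row 3 already has {1, 2, 4, 5, 6} → 3.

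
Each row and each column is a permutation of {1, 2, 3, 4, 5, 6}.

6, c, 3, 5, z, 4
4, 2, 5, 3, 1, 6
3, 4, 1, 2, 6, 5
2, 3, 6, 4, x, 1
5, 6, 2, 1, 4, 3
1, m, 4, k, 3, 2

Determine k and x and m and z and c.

k = 6, x = 5, m = 5, z = 2, c = 1

Cell (4,5): row 4 already has {1, 2, 3, 4, 6} → 5.
For row 1, column 5: column 5 already has {1, 3, 4, 5, 6}; that leaves 2.
For row 1, column 2: row 1 already has {2, 3, 4, 5, 6}; that leaves 1.
At (row 6, col 2): column 2 already has {1, 2, 3, 4, 6}, so the value is 5.
At (row 6, col 4): row 6 already has {1, 2, 3, 4, 5}, so the value is 6.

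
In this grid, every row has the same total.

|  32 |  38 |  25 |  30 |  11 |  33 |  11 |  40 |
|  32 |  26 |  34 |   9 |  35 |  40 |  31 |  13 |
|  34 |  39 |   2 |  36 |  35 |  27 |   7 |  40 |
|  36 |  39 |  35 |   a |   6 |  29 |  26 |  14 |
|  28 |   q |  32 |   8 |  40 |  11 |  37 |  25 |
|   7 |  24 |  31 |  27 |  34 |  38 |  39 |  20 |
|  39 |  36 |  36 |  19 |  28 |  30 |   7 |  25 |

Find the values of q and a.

The complete rows each total 220.
Row 5 is missing 220 − 181 = 39 (since 28 + 32 + 8 + 40 + 11 + 37 + 25 = 181).
Row 4 is missing 220 − 185 = 35 (since 36 + 39 + 35 + 6 + 29 + 26 + 14 = 185).

q = 39, a = 35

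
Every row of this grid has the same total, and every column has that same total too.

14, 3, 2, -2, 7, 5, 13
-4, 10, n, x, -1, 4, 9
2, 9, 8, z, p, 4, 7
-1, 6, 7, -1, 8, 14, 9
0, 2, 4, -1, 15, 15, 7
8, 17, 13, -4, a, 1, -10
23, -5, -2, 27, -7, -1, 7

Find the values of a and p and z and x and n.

Rows 1 and 4 both sum to 42, so that's the common total.
The known cells in column 3 total 32, leaving 42 − 32 = 10 for the blank.
The known cells in row 6 total 25, leaving 42 − 25 = 17 for the blank.
The known cells in column 5 total 39, leaving 42 − 39 = 3 for the blank.
The known cells in row 3 total 33, leaving 42 − 33 = 9 for the blank.
The known cells in row 2 total 28, leaving 42 − 28 = 14 for the blank.

a = 17, p = 3, z = 9, x = 14, n = 10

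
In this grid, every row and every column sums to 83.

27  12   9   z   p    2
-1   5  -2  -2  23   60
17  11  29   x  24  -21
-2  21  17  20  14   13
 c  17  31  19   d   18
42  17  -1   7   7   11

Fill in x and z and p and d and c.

x = 23, z = 16, p = 17, d = -2, c = 0

Column 1 has 27 − 1 + 17 − 2 + 42 = 83; the blank must be 83 − 83 = 0.
Row 5 has 0 + 17 + 31 + 19 + 18 = 85; the blank must be 83 − 85 = -2.
Column 5 has 23 + 24 + 14 − 2 + 7 = 66; the blank must be 83 − 66 = 17.
Row 1 has 27 + 12 + 9 + 17 + 2 = 67; the blank must be 83 − 67 = 16.
Row 3 has 17 + 11 + 29 + 24 − 21 = 60; the blank must be 83 − 60 = 23.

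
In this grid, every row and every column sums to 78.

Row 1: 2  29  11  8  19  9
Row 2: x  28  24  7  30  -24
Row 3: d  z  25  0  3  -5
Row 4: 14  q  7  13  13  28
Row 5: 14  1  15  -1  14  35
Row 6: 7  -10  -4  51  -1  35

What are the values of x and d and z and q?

x = 13, d = 28, z = 27, q = 3

Row 2: 28 + 24 + 7 + 30 − 24 = 65, so its missing entry is 78 − 65 = 13.
Row 4: 14 + 7 + 13 + 13 + 28 = 75, so its missing entry is 78 − 75 = 3.
Column 1: 2 + 13 + 14 + 14 + 7 = 50, so its missing entry is 78 − 50 = 28.
Row 3: 28 + 25 + 0 + 3 − 5 = 51, so its missing entry is 78 − 51 = 27.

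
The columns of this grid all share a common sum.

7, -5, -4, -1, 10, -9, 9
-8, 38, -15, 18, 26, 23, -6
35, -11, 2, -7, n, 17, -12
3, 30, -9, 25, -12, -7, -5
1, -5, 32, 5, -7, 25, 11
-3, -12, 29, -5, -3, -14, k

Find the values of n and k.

Columns 4 and 6 both add up to 35, so every column sums to 35.
Column 5: 10 + 26 − 12 − 7 − 3 = 14, so the missing entry is 35 − 14 = 21.
Column 7: 9 − 6 − 12 − 5 + 11 = -3, so the missing entry is 35 − (-3) = 38.

n = 21, k = 38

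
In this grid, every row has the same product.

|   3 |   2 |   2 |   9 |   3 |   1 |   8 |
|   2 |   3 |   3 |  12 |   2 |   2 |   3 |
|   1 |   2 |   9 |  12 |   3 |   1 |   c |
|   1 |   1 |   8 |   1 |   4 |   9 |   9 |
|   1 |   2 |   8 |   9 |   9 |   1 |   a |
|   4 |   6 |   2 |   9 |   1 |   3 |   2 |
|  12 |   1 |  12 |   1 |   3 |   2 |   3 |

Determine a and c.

Rows 2 and 4 each multiply to 2592, so every row has product 2592.
Row 5: 1×2×8×9×9×1 = 1296, so the missing entry is 2592 ÷ 1296 = 2.
Row 3: 1×2×9×12×3×1 = 648, so the missing entry is 2592 ÷ 648 = 4.

a = 2, c = 4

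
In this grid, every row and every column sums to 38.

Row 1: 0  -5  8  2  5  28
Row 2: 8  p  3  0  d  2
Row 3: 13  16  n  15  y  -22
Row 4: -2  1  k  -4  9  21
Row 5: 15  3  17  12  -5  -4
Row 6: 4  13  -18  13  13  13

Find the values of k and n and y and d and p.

k = 13, n = 15, y = 1, d = 15, p = 10

The known cells in column 2 total 28, leaving 38 − 28 = 10 for the blank.
The known cells in row 2 total 23, leaving 38 − 23 = 15 for the blank.
The known cells in column 5 total 37, leaving 38 − 37 = 1 for the blank.
The known cells in row 3 total 23, leaving 38 − 23 = 15 for the blank.
The known cells in row 4 total 25, leaving 38 − 25 = 13 for the blank.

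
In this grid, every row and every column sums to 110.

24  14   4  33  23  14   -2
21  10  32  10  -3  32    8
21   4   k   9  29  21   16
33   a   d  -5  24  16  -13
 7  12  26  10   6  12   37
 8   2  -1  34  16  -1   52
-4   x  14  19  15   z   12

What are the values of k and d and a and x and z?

The known cells in column 6 total 94, leaving 110 − 94 = 16 for the blank.
The known cells in row 7 total 72, leaving 110 − 72 = 38 for the blank.
The known cells in column 2 total 80, leaving 110 − 80 = 30 for the blank.
The known cells in row 3 total 100, leaving 110 − 100 = 10 for the blank.
The known cells in row 4 total 85, leaving 110 − 85 = 25 for the blank.

k = 10, d = 25, a = 30, x = 38, z = 16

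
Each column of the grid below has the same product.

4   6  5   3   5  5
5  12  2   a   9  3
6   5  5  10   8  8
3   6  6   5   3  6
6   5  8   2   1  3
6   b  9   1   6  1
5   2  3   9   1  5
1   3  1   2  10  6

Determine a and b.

Columns 5 and 6 each multiply to 64800, so every column has product 64800.
Column 4: 3×10×5×2×1×9×2 = 5400, so the missing entry is 64800 ÷ 5400 = 12.
Column 2: 6×12×5×6×5×2×3 = 64800, so the missing entry is 64800 ÷ 64800 = 1.

a = 12, b = 1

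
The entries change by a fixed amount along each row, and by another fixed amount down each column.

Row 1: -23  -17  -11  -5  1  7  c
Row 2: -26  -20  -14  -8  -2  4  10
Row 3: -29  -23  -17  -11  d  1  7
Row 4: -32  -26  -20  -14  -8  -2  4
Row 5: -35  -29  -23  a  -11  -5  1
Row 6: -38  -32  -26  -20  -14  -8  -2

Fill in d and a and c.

d = -5, a = -17, c = 13

Along each row the entries change by 6 per step; down each column they change by -3.
Row 3: from -29 at column 1, stepping by 6 to column 5 gives -5.
Row 5: from -35 at column 1, stepping by 6 to column 4 gives -17.
Row 1: from -23 at column 1, stepping by 6 to column 7 gives 13.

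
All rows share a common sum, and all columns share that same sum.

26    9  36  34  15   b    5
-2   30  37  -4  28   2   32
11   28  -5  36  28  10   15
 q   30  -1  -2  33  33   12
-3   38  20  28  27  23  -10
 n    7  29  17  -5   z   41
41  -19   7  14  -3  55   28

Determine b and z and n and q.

Rows 2 and 3 both sum to 123, so that's the common total.
Row 1 has 26 + 9 + 36 + 34 + 15 + 5 = 125; the blank must be 123 − 125 = -2.
Column 6 has -2 + 2 + 10 + 33 + 23 + 55 = 121; the blank must be 123 − 121 = 2.
Row 6 has 7 + 29 + 17 − 5 + 2 + 41 = 91; the blank must be 123 − 91 = 32.
Row 4 has 30 − 1 − 2 + 33 + 33 + 12 = 105; the blank must be 123 − 105 = 18.

b = -2, z = 2, n = 32, q = 18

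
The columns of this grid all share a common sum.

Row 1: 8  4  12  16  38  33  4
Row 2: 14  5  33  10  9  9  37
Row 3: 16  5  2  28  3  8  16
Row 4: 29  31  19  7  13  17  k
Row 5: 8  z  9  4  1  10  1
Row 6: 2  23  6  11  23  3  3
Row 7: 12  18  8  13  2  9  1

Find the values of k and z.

Column 4 sums to 89 and so does column 6; that's the common total.
In column 7 the known cells total 62, leaving 89 − 62 = 27.
In column 2 the known cells total 86, leaving 89 − 86 = 3.

k = 27, z = 3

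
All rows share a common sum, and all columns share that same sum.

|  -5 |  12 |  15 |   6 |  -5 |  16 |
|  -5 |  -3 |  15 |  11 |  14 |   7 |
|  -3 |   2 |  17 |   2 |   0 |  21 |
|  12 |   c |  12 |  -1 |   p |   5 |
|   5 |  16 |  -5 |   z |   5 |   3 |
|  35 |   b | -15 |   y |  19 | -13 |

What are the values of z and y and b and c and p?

z = 15, y = 6, b = 7, c = 5, p = 6

Rows 1 and 2 both sum to 39, so that's the common total.
Column 5: -5 + 14 + 0 + 5 + 19 = 33, so its missing entry is 39 − 33 = 6.
Row 5: 5 + 16 − 5 + 5 + 3 = 24, so its missing entry is 39 − 24 = 15.
Row 4: 12 + 12 − 1 + 6 + 5 = 34, so its missing entry is 39 − 34 = 5.
Column 2: 12 − 3 + 2 + 5 + 16 = 32, so its missing entry is 39 − 32 = 7.
Row 6: 35 + 7 − 15 + 19 − 13 = 33, so its missing entry is 39 − 33 = 6.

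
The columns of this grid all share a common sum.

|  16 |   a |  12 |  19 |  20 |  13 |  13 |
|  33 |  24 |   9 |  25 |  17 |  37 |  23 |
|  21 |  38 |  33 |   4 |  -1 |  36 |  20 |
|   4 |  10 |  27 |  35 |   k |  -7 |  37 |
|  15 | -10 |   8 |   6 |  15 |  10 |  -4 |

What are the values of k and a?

Column 4 sums to 89 and so does column 7; that's the common total.
In column 5 the known cells total 51, leaving 89 − 51 = 38.
In column 2 the known cells total 62, leaving 89 − 62 = 27.

k = 38, a = 27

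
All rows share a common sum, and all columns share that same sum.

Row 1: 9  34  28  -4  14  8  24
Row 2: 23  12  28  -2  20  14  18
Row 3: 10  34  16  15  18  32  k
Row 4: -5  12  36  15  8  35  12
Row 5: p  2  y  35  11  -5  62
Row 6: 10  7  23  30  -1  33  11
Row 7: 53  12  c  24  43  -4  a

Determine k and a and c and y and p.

k = -12, a = -2, c = -13, y = -5, p = 13

Rows 1 and 2 both sum to 113, so that's the common total.
Column 1: 9 + 23 + 10 − 5 + 10 + 53 = 100, so its missing entry is 113 − 100 = 13.
Row 5: 13 + 2 + 35 + 11 − 5 + 62 = 118, so its missing entry is 113 − 118 = -5.
Column 3: 28 + 28 + 16 + 36 − 5 + 23 = 126, so its missing entry is 113 − 126 = -13.
Row 3: 10 + 34 + 16 + 15 + 18 + 32 = 125, so its missing entry is 113 − 125 = -12.
Row 7: 53 + 12 − 13 + 24 + 43 − 4 = 115, so its missing entry is 113 − 115 = -2.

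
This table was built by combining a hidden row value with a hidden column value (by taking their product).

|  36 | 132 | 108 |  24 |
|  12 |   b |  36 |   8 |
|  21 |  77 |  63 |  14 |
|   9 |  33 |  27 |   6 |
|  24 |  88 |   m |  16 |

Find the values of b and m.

b = 44, m = 72

Each row is a constant multiple of every other row — this is a multiplication table with the headers hidden.
Row 2 is 8/24 = 1/3 times row 1, so its entry in column 2 is 132 × 1/3 = 44.
Row 5 is 16/24 = 2/3 times row 1, so its entry in column 3 is 108 × 2/3 = 72.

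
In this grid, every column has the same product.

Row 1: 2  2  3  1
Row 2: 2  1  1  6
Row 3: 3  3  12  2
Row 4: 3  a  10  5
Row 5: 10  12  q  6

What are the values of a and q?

a = 5, q = 1

Columns 1 and 4 each multiply to 360, so every column has product 360.
Column 2: 2×1×3×12 = 72, so the missing entry is 360 ÷ 72 = 5.
Column 3: 3×1×12×10 = 360, so the missing entry is 360 ÷ 360 = 1.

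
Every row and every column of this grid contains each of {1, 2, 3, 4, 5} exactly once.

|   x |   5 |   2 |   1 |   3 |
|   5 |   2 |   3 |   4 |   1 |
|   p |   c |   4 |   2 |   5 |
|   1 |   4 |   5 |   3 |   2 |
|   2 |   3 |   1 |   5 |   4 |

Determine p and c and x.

p = 3, c = 1, x = 4

For row 3, column 2: column 2 already has {2, 3, 4, 5}; that leaves 1.
At (row 3, col 1): row 3 already has {1, 2, 4, 5}, so the value is 3.
For row 1, column 1: row 1 already has {1, 2, 3, 5}; that leaves 4.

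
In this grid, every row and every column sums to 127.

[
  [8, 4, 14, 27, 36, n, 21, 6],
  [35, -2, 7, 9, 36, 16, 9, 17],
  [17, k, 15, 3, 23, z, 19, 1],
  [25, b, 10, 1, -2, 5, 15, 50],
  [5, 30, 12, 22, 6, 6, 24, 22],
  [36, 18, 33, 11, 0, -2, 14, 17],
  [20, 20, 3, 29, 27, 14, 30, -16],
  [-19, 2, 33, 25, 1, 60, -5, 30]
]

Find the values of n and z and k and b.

Row 4: 25 + 10 + 1 − 2 + 5 + 15 + 50 = 104, so its missing entry is 127 − 104 = 23.
Column 2: 4 − 2 + 23 + 30 + 18 + 20 + 2 = 95, so its missing entry is 127 − 95 = 32.
Row 3: 17 + 32 + 15 + 3 + 23 + 19 + 1 = 110, so its missing entry is 127 − 110 = 17.
Row 1: 8 + 4 + 14 + 27 + 36 + 21 + 6 = 116, so its missing entry is 127 − 116 = 11.

n = 11, z = 17, k = 32, b = 23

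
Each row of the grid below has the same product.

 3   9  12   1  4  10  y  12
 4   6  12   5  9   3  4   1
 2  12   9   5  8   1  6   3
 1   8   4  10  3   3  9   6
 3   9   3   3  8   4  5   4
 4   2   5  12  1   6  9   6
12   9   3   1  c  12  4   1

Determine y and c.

Rows 3 and 5 each multiply to 155520, so every row has product 155520.
Row 1: 3×9×12×1×4×10×12 = 155520, so the missing entry is 155520 ÷ 155520 = 1.
Row 7: 12×9×3×1×12×4×1 = 15552, so the missing entry is 155520 ÷ 15552 = 10.

y = 1, c = 10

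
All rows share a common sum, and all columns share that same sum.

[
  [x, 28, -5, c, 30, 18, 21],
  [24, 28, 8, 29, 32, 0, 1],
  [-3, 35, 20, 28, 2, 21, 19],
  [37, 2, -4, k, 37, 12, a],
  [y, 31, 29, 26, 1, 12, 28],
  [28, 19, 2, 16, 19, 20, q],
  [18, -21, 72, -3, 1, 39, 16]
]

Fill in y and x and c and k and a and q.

Rows 2 and 3 both sum to 122, so that's the common total.
Row 5: 31 + 29 + 26 + 1 + 12 + 28 = 127, so its missing entry is 122 − 127 = -5.
Column 1: 24 − 3 + 37 − 5 + 28 + 18 = 99, so its missing entry is 122 − 99 = 23.
Row 1: 23 + 28 − 5 + 30 + 18 + 21 = 115, so its missing entry is 122 − 115 = 7.
Column 4: 7 + 29 + 28 + 26 + 16 − 3 = 103, so its missing entry is 122 − 103 = 19.
Row 6: 28 + 19 + 2 + 16 + 19 + 20 = 104, so its missing entry is 122 − 104 = 18.
Row 4: 37 + 2 − 4 + 19 + 37 + 12 = 103, so its missing entry is 122 − 103 = 19.

y = -5, x = 23, c = 7, k = 19, a = 19, q = 18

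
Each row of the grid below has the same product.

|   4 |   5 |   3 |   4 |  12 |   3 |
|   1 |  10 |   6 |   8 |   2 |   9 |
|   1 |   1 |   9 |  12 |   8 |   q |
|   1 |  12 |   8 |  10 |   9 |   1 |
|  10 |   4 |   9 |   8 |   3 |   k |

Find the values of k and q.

Rows 1 and 4 each multiply to 8640, so every row has product 8640.
Row 5: 10×4×9×8×3 = 8640, so the missing entry is 8640 ÷ 8640 = 1.
Row 3: 1×1×9×12×8 = 864, so the missing entry is 8640 ÷ 864 = 10.

k = 1, q = 10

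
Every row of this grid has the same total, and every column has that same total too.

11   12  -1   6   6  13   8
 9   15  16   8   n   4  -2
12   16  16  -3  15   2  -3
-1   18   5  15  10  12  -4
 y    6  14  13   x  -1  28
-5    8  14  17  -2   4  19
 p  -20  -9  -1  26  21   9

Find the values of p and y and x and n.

Rows 1 and 3 both sum to 55, so that's the common total.
Row 2 has 9 + 15 + 16 + 8 + 4 − 2 = 50; the blank must be 55 − 50 = 5.
Column 5 has 6 + 5 + 15 + 10 − 2 + 26 = 60; the blank must be 55 − 60 = -5.
Row 5 has 6 + 14 + 13 − 5 − 1 + 28 = 55; the blank must be 55 − 55 = 0.
Row 7 has -20 − 9 − 1 + 26 + 21 + 9 = 26; the blank must be 55 − 26 = 29.

p = 29, y = 0, x = -5, n = 5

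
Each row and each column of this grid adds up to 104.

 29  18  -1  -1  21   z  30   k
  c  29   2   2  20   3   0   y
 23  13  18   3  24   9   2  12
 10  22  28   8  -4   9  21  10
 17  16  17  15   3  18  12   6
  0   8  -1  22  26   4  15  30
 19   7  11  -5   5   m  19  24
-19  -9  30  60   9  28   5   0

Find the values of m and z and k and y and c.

m = 24, z = 9, k = -1, y = 23, c = 25

Row 7 has 19 + 7 + 11 − 5 + 5 + 19 + 24 = 80; the blank must be 104 − 80 = 24.
Column 6 has 3 + 9 + 9 + 18 + 4 + 24 + 28 = 95; the blank must be 104 − 95 = 9.
Row 1 has 29 + 18 − 1 − 1 + 21 + 9 + 30 = 105; the blank must be 104 − 105 = -1.
Column 8 has -1 + 12 + 10 + 6 + 30 + 24 + 0 = 81; the blank must be 104 − 81 = 23.
Row 2 has 29 + 2 + 2 + 20 + 3 + 0 + 23 = 79; the blank must be 104 − 79 = 25.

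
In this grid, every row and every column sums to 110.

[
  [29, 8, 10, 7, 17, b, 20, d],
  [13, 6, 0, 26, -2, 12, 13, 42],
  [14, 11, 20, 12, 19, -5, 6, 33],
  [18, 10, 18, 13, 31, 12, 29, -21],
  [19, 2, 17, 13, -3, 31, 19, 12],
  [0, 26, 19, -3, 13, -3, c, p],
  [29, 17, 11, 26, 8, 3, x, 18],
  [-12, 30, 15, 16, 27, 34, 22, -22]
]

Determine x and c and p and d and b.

x = -2, c = 3, p = 55, d = -7, b = 26

Column 6: 12 − 5 + 12 + 31 − 3 + 3 + 34 = 84, so its missing entry is 110 − 84 = 26.
Row 1: 29 + 8 + 10 + 7 + 17 + 26 + 20 = 117, so its missing entry is 110 − 117 = -7.
Column 8: -7 + 42 + 33 − 21 + 12 + 18 − 22 = 55, so its missing entry is 110 − 55 = 55.
Row 6: 0 + 26 + 19 − 3 + 13 − 3 + 55 = 107, so its missing entry is 110 − 107 = 3.
Row 7: 29 + 17 + 11 + 26 + 8 + 3 + 18 = 112, so its missing entry is 110 − 112 = -2.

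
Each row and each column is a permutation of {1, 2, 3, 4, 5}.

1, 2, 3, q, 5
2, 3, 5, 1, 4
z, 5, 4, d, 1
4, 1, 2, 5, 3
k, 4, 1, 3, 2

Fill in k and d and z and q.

At (row 5, col 1): row 5 already has {1, 2, 3, 4}, so the value is 5.
At (row 1, col 4): row 1 already has {1, 2, 3, 5}, so the value is 4.
At (row 3, col 4): column 4 already has {1, 3, 4, 5}, so the value is 2.
Cell (3,1): row 3 already has {1, 2, 4, 5} → 3.

k = 5, d = 2, z = 3, q = 4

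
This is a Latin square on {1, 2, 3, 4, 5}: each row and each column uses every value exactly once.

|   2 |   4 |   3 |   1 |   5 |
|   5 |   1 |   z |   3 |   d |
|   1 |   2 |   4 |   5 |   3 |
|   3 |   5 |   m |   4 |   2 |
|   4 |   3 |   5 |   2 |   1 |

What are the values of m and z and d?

m = 1, z = 2, d = 4

At (row 4, col 3): row 4 already has {2, 3, 4, 5}, so the value is 1.
For row 2, column 3: column 3 already has {1, 3, 4, 5}; that leaves 2.
At (row 2, col 5): row 2 already has {1, 2, 3, 5}, so the value is 4.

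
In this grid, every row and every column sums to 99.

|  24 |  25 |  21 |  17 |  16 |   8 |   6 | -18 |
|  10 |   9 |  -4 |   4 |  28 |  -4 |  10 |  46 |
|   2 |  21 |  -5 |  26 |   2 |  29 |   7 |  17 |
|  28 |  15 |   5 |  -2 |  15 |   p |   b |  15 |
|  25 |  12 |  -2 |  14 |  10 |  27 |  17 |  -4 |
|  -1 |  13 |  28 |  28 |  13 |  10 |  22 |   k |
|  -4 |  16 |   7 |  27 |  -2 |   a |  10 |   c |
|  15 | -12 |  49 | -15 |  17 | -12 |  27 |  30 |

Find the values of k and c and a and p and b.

Row 6 has -1 + 13 + 28 + 28 + 13 + 10 + 22 = 113; the blank must be 99 − 113 = -14.
Column 8 has -18 + 46 + 17 + 15 − 4 − 14 + 30 = 72; the blank must be 99 − 72 = 27.
Row 7 has -4 + 16 + 7 + 27 − 2 + 10 + 27 = 81; the blank must be 99 − 81 = 18.
Column 7 has 6 + 10 + 7 + 17 + 22 + 10 + 27 = 99; the blank must be 99 − 99 = 0.
Row 4 has 28 + 15 + 5 − 2 + 15 + 0 + 15 = 76; the blank must be 99 − 76 = 23.

k = -14, c = 27, a = 18, p = 23, b = 0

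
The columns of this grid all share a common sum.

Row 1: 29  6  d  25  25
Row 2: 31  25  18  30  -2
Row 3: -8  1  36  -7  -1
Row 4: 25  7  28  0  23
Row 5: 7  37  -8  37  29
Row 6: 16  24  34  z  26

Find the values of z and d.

The complete columns each total 100.
Column 4 is missing 100 − 85 = 15 (since 25 + 30 − 7 + 0 + 37 = 85).
Column 3 is missing 100 − 108 = -8 (since 18 + 36 + 28 − 8 + 34 = 108).

z = 15, d = -8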